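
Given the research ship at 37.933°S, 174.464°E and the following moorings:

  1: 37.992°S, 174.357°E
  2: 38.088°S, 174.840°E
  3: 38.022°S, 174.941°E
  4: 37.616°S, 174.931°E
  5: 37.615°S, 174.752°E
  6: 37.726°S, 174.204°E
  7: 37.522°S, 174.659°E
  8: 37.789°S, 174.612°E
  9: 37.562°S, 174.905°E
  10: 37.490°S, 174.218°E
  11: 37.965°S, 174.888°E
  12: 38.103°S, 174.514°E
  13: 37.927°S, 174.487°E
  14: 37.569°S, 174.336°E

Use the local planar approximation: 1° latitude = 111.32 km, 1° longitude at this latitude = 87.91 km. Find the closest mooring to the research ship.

13

Distances from 37.933°S, 174.464°E:
1: √((-0.059·111.32)² + (-0.107·87.91)²) = √(43.13705 + 88.47980) = 11.472 km
2: √((-0.155·111.32)² + (0.376·87.91)²) = √(297.72122 + 1092.57749) = 37.287 km
3: √((-0.089·111.32)² + (0.477·87.91)²) = √(98.15816 + 1758.38236) = 43.088 km
4: √((0.317·111.32)² + (0.467·87.91)²) = √(1245.27400 + 1685.42845) = 54.136 km
5: √((0.318·111.32)² + (0.288·87.91)²) = √(1253.14301 + 641.00517) = 43.522 km
6: √((0.207·111.32)² + (-0.260·87.91)²) = √(530.99091 + 522.42416) = 32.456 km
7: √((0.411·111.32)² + (0.195·87.91)²) = √(2093.29309 + 293.86359) = 48.859 km
8: √((0.144·111.32)² + (0.148·87.91)²) = √(256.96346 + 169.27779) = 20.646 km
9: √((0.371·111.32)² + (0.441·87.91)²) = √(1705.66687 + 1502.98186) = 56.645 km
10: √((0.443·111.32)² + (-0.246·87.91)²) = √(2431.94555 + 467.67782) = 53.848 km
11: √((-0.032·111.32)² + (0.424·87.91)²) = √(12.68955 + 1389.33915) = 37.444 km
12: √((-0.170·111.32)² + (0.050·87.91)²) = √(358.13292 + 19.32042) = 19.428 km
13: √((0.006·111.32)² + (0.023·87.91)²) = √(0.44612 + 4.08820) = 2.129 km
14: √((0.364·111.32)² + (-0.128·87.91)²) = √(1641.90930 + 126.61831) = 42.054 km
Minimum: 13 at 2.129 km.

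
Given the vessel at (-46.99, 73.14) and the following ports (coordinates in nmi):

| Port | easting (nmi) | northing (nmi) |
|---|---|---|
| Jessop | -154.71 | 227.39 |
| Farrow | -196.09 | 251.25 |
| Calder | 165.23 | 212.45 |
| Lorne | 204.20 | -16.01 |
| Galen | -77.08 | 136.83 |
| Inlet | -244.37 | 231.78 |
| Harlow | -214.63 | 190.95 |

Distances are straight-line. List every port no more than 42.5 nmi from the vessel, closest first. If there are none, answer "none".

Distances from (-46.99, 73.14):
Jessop: √((-107.72)² + (154.25)²) = √(11603.5984 + 23793.0625) = 188.14 nmi
Farrow: √((-149.10)² + (178.11)²) = √(22230.8100 + 31723.1721) = 232.28 nmi
Calder: √((212.22)² + (139.31)²) = √(45037.3284 + 19407.2761) = 253.86 nmi
Lorne: √((251.19)² + (-89.15)²) = √(63096.4161 + 7947.7225) = 266.54 nmi
Galen: √((-30.09)² + (63.69)²) = √(905.4081 + 4056.4161) = 70.44 nmi
Inlet: √((-197.38)² + (158.64)²) = √(38958.8644 + 25166.6496) = 253.23 nmi
Harlow: √((-167.64)² + (117.81)²) = √(28103.1696 + 13879.1961) = 204.90 nmi
Threshold 42.5 nmi: none within range.

none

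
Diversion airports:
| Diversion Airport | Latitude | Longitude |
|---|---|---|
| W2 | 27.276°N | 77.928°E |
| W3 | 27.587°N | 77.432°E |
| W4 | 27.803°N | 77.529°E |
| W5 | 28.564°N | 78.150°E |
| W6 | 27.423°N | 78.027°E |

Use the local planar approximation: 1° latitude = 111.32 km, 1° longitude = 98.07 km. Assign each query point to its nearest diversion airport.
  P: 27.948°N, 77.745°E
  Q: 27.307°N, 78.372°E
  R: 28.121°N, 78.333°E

P→W4; Q→W6; R→W5

P at 27.948°N, 77.745°E:
  W2: √((-0.672·111.32)² + (0.183·98.07)²) = √(5596.09323 + 322.08799) = 76.930 km
  W3: √((-0.361·111.32)² + (-0.313·98.07)²) = √(1614.95639 + 942.23889) = 50.569 km
  W4: √((-0.145·111.32)² + (-0.216·98.07)²) = √(260.54479 + 448.72457) = 26.632 km
  W5: √((0.616·111.32)² + (0.405·98.07)²) = √(4702.27279 + 1577.54733) = 79.245 km
  W6: √((-0.525·111.32)² + (0.282·98.07)²) = √(3415.58425 + 764.83995) = 64.656 km
  → nearest: W4 (26.632 km)
Q at 27.307°N, 78.372°E:
  W2: √((-0.031·111.32)² + (-0.444·98.07)²) = √(11.90885 + 1895.99982) = 43.680 km
  W3: √((0.280·111.32)² + (-0.940·98.07)²) = √(971.54396 + 8498.22172) = 97.313 km
  W4: √((0.496·111.32)² + (-0.843·98.07)²) = √(3048.66530 + 6834.82658) = 99.416 km
  W5: √((1.257·111.32)² + (-0.222·98.07)²) = √(19580.19221 + 473.99995) = 141.613 km
  W6: √((0.116·111.32)² + (-0.345·98.07)²) = √(166.74867 + 1144.74971) = 36.215 km
  → nearest: W6 (36.215 km)
R at 28.121°N, 78.333°E:
  W2: √((-0.845·111.32)² + (-0.405·98.07)²) = √(8848.29948 + 1577.54733) = 102.107 km
  W3: √((-0.534·111.32)² + (-0.901·98.07)²) = √(3533.69376 + 7807.67869) = 106.496 km
  W4: √((-0.318·111.32)² + (-0.804·98.07)²) = √(1253.14301 + 6217.05126) = 86.430 km
  W5: √((0.443·111.32)² + (-0.183·98.07)²) = √(2431.94555 + 322.08799) = 52.479 km
  W6: √((-0.698·111.32)² + (-0.306·98.07)²) = √(6037.50135 + 900.56529) = 83.295 km
  → nearest: W5 (52.479 km)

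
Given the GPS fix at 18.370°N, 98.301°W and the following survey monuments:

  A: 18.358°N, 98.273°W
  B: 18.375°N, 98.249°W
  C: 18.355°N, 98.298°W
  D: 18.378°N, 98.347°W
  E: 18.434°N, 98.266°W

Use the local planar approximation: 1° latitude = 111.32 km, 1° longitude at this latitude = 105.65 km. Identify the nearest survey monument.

C

Distances from 18.370°N, 98.301°W:
A: 3.246 km
B: 5.522 km
C: 1.700 km
D: 4.941 km
E: 8.027 km
Minimum: C at 1.700 km.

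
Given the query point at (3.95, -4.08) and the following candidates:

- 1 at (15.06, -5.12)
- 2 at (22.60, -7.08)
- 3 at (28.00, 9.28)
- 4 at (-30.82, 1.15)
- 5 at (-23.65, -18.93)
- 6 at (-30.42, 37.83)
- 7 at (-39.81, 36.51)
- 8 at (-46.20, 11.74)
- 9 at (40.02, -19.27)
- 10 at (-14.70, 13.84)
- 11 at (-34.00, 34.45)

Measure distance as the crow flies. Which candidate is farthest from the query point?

7

Distances from (3.95, -4.08):
1: √((11.11)² + (-1.04)²) = √(123.4321 + 1.0816) = 11.16
2: √((18.65)² + (-3.00)²) = √(347.8225 + 9.0000) = 18.89
3: √((24.05)² + (13.36)²) = √(578.4025 + 178.4896) = 27.51
4: √((-34.77)² + (5.23)²) = √(1208.9529 + 27.3529) = 35.16
5: √((-27.60)² + (-14.85)²) = √(761.7600 + 220.5225) = 31.34
6: √((-34.37)² + (41.91)²) = √(1181.2969 + 1756.4481) = 54.20
7: √((-43.76)² + (40.59)²) = √(1914.9376 + 1647.5481) = 59.69
8: √((-50.15)² + (15.82)²) = √(2515.0225 + 250.2724) = 52.59
9: √((36.07)² + (-15.19)²) = √(1301.0449 + 230.7361) = 39.14
10: √((-18.65)² + (17.92)²) = √(347.8225 + 321.1264) = 25.86
11: √((-37.95)² + (38.53)²) = √(1440.2025 + 1484.5609) = 54.08
Maximum: 7 at 59.69.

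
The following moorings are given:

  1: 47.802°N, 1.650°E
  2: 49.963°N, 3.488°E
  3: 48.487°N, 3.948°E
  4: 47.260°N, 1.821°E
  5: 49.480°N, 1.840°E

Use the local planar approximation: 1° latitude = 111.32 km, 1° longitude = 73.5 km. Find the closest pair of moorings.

Pairwise distances:
1–2: √((2.161·111.32)² + (1.838·73.5)²) = √(57870.32603 + 18250.11865) = 275.899 km
1–3: √((0.685·111.32)² + (2.298·73.5)²) = √(5814.70302 + 28528.22341) = 185.318 km
1–4: √((-0.542·111.32)² + (0.171·73.5)²) = √(3640.36532 + 157.96719) = 61.631 km
1–5: √((1.678·111.32)² + (0.190·73.5)²) = √(34892.35708 + 195.02123) = 187.316 km
2–3: √((-1.476·111.32)² + (0.460·73.5)²) = √(26997.22402 + 1143.11610) = 167.751 km
2–4: √((-2.703·111.32)² + (-1.667·73.5)²) = √(90539.58233 + 15012.25310) = 324.887 km
2–5: √((-0.483·111.32)² + (-1.648·73.5)²) = √(2890.95051 + 14671.99238) = 132.525 km
3–4: √((-1.227·111.32)² + (-2.127·73.5)²) = √(18656.72976 + 24440.47589) = 207.599 km
3–5: √((0.993·111.32)² + (-2.108·73.5)²) = √(12219.25962 + 24005.78384) = 190.329 km
4–5: √((2.220·111.32)² + (0.019·73.5)²) = √(61073.43460 + 1.95021) = 247.134 km
Closest pair: 1–4 at 61.631 km.

1 and 4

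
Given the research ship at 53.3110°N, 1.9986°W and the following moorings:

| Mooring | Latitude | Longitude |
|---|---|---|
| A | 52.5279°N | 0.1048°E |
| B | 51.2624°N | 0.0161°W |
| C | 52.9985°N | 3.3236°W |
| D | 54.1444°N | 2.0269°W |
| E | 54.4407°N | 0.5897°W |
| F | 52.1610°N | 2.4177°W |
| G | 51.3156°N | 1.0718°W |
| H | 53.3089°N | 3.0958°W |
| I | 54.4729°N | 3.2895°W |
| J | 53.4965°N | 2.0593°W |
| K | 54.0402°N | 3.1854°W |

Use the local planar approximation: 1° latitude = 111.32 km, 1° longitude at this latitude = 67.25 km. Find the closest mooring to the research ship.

Distances from 53.3110°N, 1.9986°W:
A: 166.1582 km
B: 264.1627 km
C: 95.6561 km
D: 92.7936 km
E: 157.4561 km
F: 131.0838 km
G: 230.7065 km
H: 73.7871 km
I: 155.7756 km
J: 21.0495 km
K: 113.8390 km
Minimum: J at 21.0495 km.

J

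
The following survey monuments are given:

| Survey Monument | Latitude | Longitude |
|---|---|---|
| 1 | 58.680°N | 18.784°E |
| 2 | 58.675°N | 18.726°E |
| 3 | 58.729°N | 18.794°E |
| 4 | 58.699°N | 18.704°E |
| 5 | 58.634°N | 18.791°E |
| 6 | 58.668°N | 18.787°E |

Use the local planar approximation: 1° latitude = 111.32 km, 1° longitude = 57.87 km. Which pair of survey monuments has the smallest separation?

1 and 6

Pairwise distances:
1–6: √((-0.012·111.32)² + (0.003·57.87)²) = √(1.7844685 + 0.0301404) = 1.34707 km
2–4: √((0.024·111.32)² + (-0.022·57.87)²) = √(7.1378740 + 1.6208855) = 2.95952 km
1–2: √((-0.005·111.32)² + (-0.058·57.87)²) = √(0.3098036 + 11.2658237) = 3.40230 km
2–6: √((-0.007·111.32)² + (0.061·57.87)²) = √(0.6072150 + 12.4613942) = 3.61505 km
5–6: √((0.034·111.32)² + (-0.004·57.87)²) = √(14.3253166 + 0.0535830) = 3.79195 km
1–4: √((0.019·111.32)² + (-0.080·57.87)²) = √(4.4735634 + 21.4331962) = 5.08987 km
1–5: √((-0.046·111.32)² + (0.007·57.87)²) = √(26.2217733 + 0.1640979) = 5.13672 km
1–3: √((0.049·111.32)² + (0.010·57.87)²) = √(29.7535339 + 0.3348937) = 5.48529 km
4–6: √((-0.031·111.32)² + (0.083·57.87)²) = √(11.9088488 + 23.0708263) = 5.91436 km
2–5: √((-0.041·111.32)² + (0.065·57.87)²) = √(20.8311914 + 14.1492584) = 5.91443 km
3–4: √((-0.030·111.32)² + (-0.090·57.87)²) = √(11.1529282 + 27.1263889) = 6.18703 km
3–6: √((-0.061·111.32)² + (-0.007·57.87)²) = √(46.1111619 + 0.1640979) = 6.80259 km
2–3: √((0.054·111.32)² + (0.068·57.87)²) = √(36.1354872 + 15.4854842) = 7.18477 km
4–5: √((-0.065·111.32)² + (0.087·57.87)²) = √(52.3568016 + 25.3481034) = 8.81504 km
3–5: √((-0.095·111.32)² + (-0.003·57.87)²) = √(111.8390852 + 0.0301404) = 10.57682 km
Closest pair: 1–6 at 1.34707 km.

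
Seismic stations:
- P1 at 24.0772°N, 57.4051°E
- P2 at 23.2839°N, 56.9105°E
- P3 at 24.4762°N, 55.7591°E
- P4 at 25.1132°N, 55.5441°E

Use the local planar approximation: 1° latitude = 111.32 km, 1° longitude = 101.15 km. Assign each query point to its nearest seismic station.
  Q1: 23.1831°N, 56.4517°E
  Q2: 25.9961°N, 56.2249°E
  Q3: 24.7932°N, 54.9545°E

Q1 at 23.1831°N, 56.4517°E:
  P1: √((0.8941·111.32)² + (0.9534·101.15)²) = √(9906.462162 + 9299.981174) = 138.5873 km
  P2: √((0.1008·111.32)² + (0.4588·101.15)²) = √(125.912098 + 2153.667194) = 47.7449 km
  P3: √((1.2931·111.32)² + (-0.6926·101.15)²) = √(20720.995611 + 4907.911791) = 160.0903 km
  P4: √((1.9301·111.32)² + (-0.9076·101.15)²) = √(46164.274717 + 8427.926678) = 233.6497 km
  → nearest: P2 (47.7449 km)
Q2 at 25.9961°N, 56.2249°E:
  P1: √((-1.9189·111.32)² + (1.1802·101.15)²) = √(45630.064328 + 14250.923042) = 244.7059 km
  P2: √((-2.7122·111.32)² + (0.6856·101.15)²) = √(91156.956884 + 4809.206130) = 309.7841 km
  P3: √((-1.5199·111.32)² + (-0.4658·101.15)²) = √(28627.038714 + 2219.886360) = 175.6329 km
  P4: √((-0.8829·111.32)² + (-0.6808·101.15)²) = √(9659.828787 + 4742.101751) = 120.0080 km
  → nearest: P4 (120.0080 km)
Q3 at 24.7932°N, 54.9545°E:
  P1: √((-0.7160·111.32)² + (2.4506·101.15)²) = √(6352.906154 + 61443.597078) = 260.3776 km
  P2: √((-1.5093·111.32)² + (1.9560·101.15)²) = √(28229.132969 + 39144.385080) = 259.5641 km
  P3: √((-0.3170·111.32)² + (0.8046·101.15)²) = √(1245.273998 + 6623.565428) = 88.7065 km
  P4: √((0.3200·111.32)² + (0.5896·101.15)²) = √(1268.955382 + 3556.695815) = 69.4669 km
  → nearest: P4 (69.4669 km)

Q1→P2; Q2→P4; Q3→P4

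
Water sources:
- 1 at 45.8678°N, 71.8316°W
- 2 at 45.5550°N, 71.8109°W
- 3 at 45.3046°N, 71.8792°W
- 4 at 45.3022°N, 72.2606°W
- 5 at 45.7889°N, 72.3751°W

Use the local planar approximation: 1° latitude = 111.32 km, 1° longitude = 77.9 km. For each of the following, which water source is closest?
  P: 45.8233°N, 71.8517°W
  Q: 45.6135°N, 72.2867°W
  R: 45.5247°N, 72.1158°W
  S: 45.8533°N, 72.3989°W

P→1; Q→5; R→2; S→5

P at 45.8233°N, 71.8517°W:
  1: 5.1953 km
  2: 30.0358 km
  3: 57.7814 km
  4: 66.1790 km
  5: 40.9523 km
  → nearest: 1 (5.1953 km)
Q at 45.6135°N, 72.2867°W:
  1: 45.3679 km
  2: 37.6326 km
  3: 46.7990 km
  4: 34.7135 km
  5: 20.7043 km
  → nearest: 5 (20.7043 km)
R at 45.5247°N, 72.1158°W:
  1: 44.1465 km
  2: 23.9900 km
  3: 30.6599 km
  4: 27.2163 km
  5: 35.6793 km
  → nearest: 2 (23.9900 km)
S at 45.8533°N, 72.3989°W:
  1: 44.2221 km
  2: 56.5757 km
  3: 73.2798 km
  4: 62.2873 km
  5: 7.4049 km
  → nearest: 5 (7.4049 km)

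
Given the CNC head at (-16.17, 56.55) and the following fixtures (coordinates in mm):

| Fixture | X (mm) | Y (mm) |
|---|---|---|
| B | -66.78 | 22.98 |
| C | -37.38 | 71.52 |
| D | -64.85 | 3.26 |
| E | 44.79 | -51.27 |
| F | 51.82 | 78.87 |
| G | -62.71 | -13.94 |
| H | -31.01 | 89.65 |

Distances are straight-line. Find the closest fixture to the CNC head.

Distances from (-16.17, 56.55):
B: 60.73 mm
C: 25.96 mm
D: 72.18 mm
E: 123.86 mm
F: 71.56 mm
G: 84.47 mm
H: 36.27 mm
Minimum: C at 25.96 mm.

C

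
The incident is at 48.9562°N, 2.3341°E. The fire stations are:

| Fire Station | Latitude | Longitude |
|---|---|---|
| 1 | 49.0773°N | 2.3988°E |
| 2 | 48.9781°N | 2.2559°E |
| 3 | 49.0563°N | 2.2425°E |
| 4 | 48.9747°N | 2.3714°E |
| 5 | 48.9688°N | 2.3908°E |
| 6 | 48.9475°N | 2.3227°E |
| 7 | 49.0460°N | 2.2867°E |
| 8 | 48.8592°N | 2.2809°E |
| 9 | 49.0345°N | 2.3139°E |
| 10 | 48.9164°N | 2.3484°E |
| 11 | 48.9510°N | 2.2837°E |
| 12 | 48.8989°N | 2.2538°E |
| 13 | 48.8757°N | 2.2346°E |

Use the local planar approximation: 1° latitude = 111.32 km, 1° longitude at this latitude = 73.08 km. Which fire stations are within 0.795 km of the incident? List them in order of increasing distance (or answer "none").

none

Distances from 48.9562°N, 2.3341°E:
1: 14.2860 km
2: 6.2131 km
3: 12.9993 km
4: 3.4164 km
5: 4.3746 km
6: 1.2775 km
7: 10.5797 km
8: 11.4766 km
9: 8.8405 km
10: 4.5521 km
11: 3.7284 km
12: 8.6674 km
13: 11.5403 km
Threshold 0.795 km: none within range.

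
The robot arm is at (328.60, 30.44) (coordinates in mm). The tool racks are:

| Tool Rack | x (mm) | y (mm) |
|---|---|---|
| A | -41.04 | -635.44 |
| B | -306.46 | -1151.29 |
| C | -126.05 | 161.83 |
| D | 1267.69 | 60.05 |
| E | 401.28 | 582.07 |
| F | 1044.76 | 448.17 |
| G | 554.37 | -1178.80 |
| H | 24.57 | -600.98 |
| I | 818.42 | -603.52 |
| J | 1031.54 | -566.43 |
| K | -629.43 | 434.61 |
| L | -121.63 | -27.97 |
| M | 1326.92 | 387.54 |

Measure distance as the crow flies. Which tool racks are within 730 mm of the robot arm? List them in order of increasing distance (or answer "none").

Distances from (328.60, 30.44):
A: 761.60 mm
B: 1341.56 mm
C: 473.25 mm
D: 939.56 mm
E: 556.40 mm
F: 829.09 mm
G: 1230.14 mm
H: 700.80 mm
I: 801.14 mm
J: 922.16 mm
K: 1039.80 mm
L: 454.00 mm
M: 1060.27 mm
Threshold 730 mm: L (454.00 mm), C (473.25 mm), E (556.40 mm), H (700.80 mm) are within range.

L, C, E, H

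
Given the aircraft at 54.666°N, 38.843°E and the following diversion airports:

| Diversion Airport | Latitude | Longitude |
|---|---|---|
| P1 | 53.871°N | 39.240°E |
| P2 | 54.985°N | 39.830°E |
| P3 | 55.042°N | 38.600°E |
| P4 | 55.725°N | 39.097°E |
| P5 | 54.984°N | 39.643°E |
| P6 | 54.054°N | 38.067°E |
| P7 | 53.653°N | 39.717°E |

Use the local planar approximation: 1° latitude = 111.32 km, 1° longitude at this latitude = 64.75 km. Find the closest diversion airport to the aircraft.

P3

Distances from 54.666°N, 38.843°E:
P1: √((-0.795·111.32)² + (0.397·64.75)²) = √(7832.14380 + 660.78558) = 92.157 km
P2: √((0.319·111.32)² + (0.987·64.75)²) = √(1261.03680 + 4084.26442) = 73.112 km
P3: √((0.376·111.32)² + (-0.243·64.75)²) = √(1751.95152 + 247.56662) = 44.716 km
P4: √((1.059·111.32)² + (0.254·64.75)²) = √(13897.55225 + 270.48736) = 119.030 km
P5: √((0.318·111.32)² + (0.800·64.75)²) = √(1253.14301 + 2683.24000) = 62.741 km
P6: √((-0.612·111.32)² + (-0.776·64.75)²) = √(4641.40258 + 2524.66052) = 84.653 km
P7: √((-1.013·111.32)² + (0.874·64.75)²) = √(12716.43237 + 3202.59787) = 126.171 km
Minimum: P3 at 44.716 km.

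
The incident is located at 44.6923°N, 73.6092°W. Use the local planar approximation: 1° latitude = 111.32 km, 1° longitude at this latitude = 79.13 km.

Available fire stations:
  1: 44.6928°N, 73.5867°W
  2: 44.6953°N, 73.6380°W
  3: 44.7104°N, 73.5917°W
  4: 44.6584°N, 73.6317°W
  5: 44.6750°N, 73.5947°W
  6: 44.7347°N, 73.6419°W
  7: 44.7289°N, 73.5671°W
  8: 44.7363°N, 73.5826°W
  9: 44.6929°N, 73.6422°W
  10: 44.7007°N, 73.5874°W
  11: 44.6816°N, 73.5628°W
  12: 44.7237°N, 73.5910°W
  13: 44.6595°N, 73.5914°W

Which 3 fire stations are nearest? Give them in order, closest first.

1, 10, 5

Distances from 44.6923°N, 73.6092°W:
1: √((0.0005·111.32)² + (0.0225·79.13)²) = √(0.003098 + 3.169913) = 1.7813 km
2: √((0.0030·111.32)² + (-0.0288·79.13)²) = √(0.111529 + 5.193586) = 2.3033 km
3: √((0.0181·111.32)² + (0.0175·79.13)²) = √(4.059790 + 1.917602) = 2.4449 km
4: √((-0.0339·111.32)² + (-0.0225·79.13)²) = √(14.241174 + 3.169913) = 4.1727 km
5: √((-0.0173·111.32)² + (0.0145·79.13)²) = √(3.708844 + 1.316492) = 2.2417 km
6: √((0.0424·111.32)² + (-0.0327·79.13)²) = √(22.278098 + 6.695420) = 5.3827 km
7: √((0.0366·111.32)² + (0.0421·79.13)²) = √(16.600018 + 11.098046) = 5.2629 km
8: √((0.0440·111.32)² + (0.0266·79.13)²) = √(23.991188 + 4.430427) = 5.3312 km
9: √((0.0006·111.32)² + (-0.0330·79.13)²) = √(0.004461 + 6.818835) = 2.6121 km
10: √((0.0084·111.32)² + (0.0218·79.13)²) = √(0.874390 + 2.975742) = 1.9622 km
11: √((-0.0107·111.32)² + (0.0464·79.13)²) = √(1.418776 + 13.480882) = 3.8600 km
12: √((0.0314·111.32)² + (0.0182·79.13)²) = √(12.218157 + 2.074078) = 3.7805 km
13: √((-0.0328·111.32)² + (0.0178·79.13)²) = √(13.331962 + 1.983912) = 3.9136 km
Sorted: 1 (1.7813 km) < 10 (1.9622 km) < 5 (2.2417 km) < 2 (2.3033 km) < 3 (2.4449 km) < …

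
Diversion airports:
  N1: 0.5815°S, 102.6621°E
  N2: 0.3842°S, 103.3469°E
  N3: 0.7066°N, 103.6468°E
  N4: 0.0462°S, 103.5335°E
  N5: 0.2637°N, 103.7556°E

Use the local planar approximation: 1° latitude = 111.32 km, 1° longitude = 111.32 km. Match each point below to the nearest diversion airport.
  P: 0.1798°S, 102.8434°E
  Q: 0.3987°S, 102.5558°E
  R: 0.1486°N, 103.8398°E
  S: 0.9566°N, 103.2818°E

P→N1; Q→N1; R→N5; S→N3

P at 0.1798°S, 102.8434°E:
  N1: 49.0608 km
  N2: 60.4921 km
  N3: 133.1732 km
  N4: 78.2483 km
  N5: 112.9117 km
  → nearest: N1 (49.0608 km)
Q at 0.3987°S, 102.5558°E:
  N1: 23.5398 km
  N2: 88.0800 km
  N3: 172.8857 km
  N4: 115.6954 km
  N5: 152.5650 km
  → nearest: N1 (23.5398 km)
R at 0.1486°N, 103.8398°E:
  N1: 154.2505 km
  N2: 80.7992 km
  N3: 65.7272 km
  N4: 40.4088 km
  N5: 15.8754 km
  → nearest: N5 (15.8754 km)
S at 0.9566°N, 103.2818°E:
  N1: 184.5959 km
  N2: 149.4337 km
  N3: 49.2489 km
  N4: 115.0944 km
  N5: 93.4423 km
  → nearest: N3 (49.2489 km)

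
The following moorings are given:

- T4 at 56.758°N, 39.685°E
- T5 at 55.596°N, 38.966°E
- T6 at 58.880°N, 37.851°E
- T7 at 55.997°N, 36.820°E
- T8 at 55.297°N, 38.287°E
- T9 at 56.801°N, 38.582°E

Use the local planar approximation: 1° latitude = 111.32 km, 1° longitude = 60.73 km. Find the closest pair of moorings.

Pairwise distances:
T5–T8: 52.993 km
T4–T9: 67.156 km
T7–T8: 118.361 km
T5–T9: 136.153 km
T4–T5: 136.525 km
T5–T7: 137.760 km
T7–T9: 139.502 km
T8–T9: 168.381 km
T4–T8: 183.465 km
T4–T7: 193.519 km
T6–T9: 235.654 km
T4–T6: 261.162 km
T6–T7: 326.986 km
T5–T6: 371.793 km
T6–T8: 399.737 km
Closest pair: T5–T8 at 52.993 km.

T5 and T8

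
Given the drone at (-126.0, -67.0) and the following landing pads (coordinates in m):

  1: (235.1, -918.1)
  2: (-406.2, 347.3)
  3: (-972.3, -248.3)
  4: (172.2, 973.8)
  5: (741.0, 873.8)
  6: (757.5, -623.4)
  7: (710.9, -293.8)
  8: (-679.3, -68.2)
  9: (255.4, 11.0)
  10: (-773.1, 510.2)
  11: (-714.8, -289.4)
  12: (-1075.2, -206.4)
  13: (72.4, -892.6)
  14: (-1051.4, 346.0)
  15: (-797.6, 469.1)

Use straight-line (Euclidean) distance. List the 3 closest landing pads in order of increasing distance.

9, 2, 8

Distances from (-126.0, -67.0):
1: √((361.1)² + (-851.1)²) = √(130393.2100 + 724371.2100) = 924.53 m
2: √((-280.2)² + (414.3)²) = √(78512.0400 + 171644.4900) = 500.16 m
3: √((-846.3)² + (-181.3)²) = √(716223.6900 + 32869.6900) = 865.50 m
4: √((298.2)² + (1040.8)²) = √(88923.2400 + 1083264.6400) = 1082.68 m
5: √((867.0)² + (940.8)²) = √(751689.0000 + 885104.6400) = 1279.37 m
6: √((883.5)² + (-556.4)²) = √(780572.2500 + 309580.9600) = 1044.10 m
7: √((836.9)² + (-226.8)²) = √(700401.6100 + 51438.2400) = 867.09 m
8: √((-553.3)² + (-1.2)²) = √(306140.8900 + 1.4400) = 553.30 m
9: √((381.4)² + (78.0)²) = √(145465.9600 + 6084.0000) = 389.29 m
10: √((-647.1)² + (577.2)²) = √(418738.4100 + 333159.8400) = 867.12 m
11: √((-588.8)² + (-222.4)²) = √(346685.4400 + 49461.7600) = 629.40 m
12: √((-949.2)² + (-139.4)²) = √(900980.6400 + 19432.3600) = 959.38 m
13: √((198.4)² + (-825.6)²) = √(39362.5600 + 681615.3600) = 849.10 m
14: √((-925.4)² + (413.0)²) = √(856365.1600 + 170569.0000) = 1013.38 m
15: √((-671.6)² + (536.1)²) = √(451046.5600 + 287403.2100) = 859.33 m
Sorted: 9 (389.29 m) < 2 (500.16 m) < 8 (553.30 m) < 11 (629.40 m) < 13 (849.10 m) < …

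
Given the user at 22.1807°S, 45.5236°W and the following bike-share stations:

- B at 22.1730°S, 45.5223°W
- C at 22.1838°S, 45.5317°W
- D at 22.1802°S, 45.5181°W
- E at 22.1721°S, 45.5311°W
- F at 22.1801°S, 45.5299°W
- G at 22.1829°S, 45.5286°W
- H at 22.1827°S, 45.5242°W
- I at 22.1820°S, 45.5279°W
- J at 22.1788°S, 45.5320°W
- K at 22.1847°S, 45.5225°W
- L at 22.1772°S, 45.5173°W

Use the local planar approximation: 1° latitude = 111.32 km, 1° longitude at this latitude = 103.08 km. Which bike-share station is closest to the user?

H

Distances from 22.1807°S, 45.5236°W:
B: 0.8676 km
C: 0.9035 km
D: 0.5697 km
E: 1.2305 km
F: 0.6528 km
G: 0.5706 km
H: 0.2311 km
I: 0.4663 km
J: 0.8913 km
K: 0.4595 km
L: 0.7573 km
Minimum: H at 0.2311 km.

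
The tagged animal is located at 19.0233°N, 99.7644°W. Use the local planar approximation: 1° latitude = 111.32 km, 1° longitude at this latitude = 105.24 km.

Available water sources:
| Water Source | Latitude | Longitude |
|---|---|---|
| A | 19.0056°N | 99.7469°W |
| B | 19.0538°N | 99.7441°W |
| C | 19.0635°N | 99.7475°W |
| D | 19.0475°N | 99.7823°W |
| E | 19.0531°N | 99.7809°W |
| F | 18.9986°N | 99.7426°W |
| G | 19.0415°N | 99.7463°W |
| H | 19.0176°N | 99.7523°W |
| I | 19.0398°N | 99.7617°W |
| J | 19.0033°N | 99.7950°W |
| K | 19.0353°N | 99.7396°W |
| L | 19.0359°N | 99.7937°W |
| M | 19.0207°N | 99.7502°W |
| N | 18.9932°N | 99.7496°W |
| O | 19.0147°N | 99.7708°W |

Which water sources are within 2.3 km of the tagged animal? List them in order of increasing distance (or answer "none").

Distances from 19.0233°N, 99.7644°W:
A: √((-0.0177·111.32)² + (0.0175·105.24)²) = √(3.882334 + 3.391859) = 2.6971 km
B: √((0.0305·111.32)² + (0.0203·105.24)²) = √(11.527790 + 4.564085) = 4.0115 km
C: √((0.0402·111.32)² + (0.0169·105.24)²) = √(20.026198 + 3.163261) = 4.8155 km
D: √((0.0242·111.32)² + (-0.0179·105.24)²) = √(7.257334 + 3.548687) = 3.2873 km
E: √((0.0298·111.32)² + (-0.0165·105.24)²) = √(11.004718 + 3.015293) = 3.7443 km
F: √((-0.0247·111.32)² + (0.0218·105.24)²) = √(7.560322 + 5.263500) = 3.5810 km
G: √((0.0182·111.32)² + (0.0181·105.24)²) = √(4.104773 + 3.628431) = 2.7809 km
H: √((-0.0057·111.32)² + (0.0121·105.24)²) = √(0.402621 + 1.621558) = 1.4227 km
I: √((0.0165·111.32)² + (0.0027·105.24)²) = √(3.373761 + 0.080740) = 1.8586 km
J: √((-0.0200·111.32)² + (-0.0306·105.24)²) = √(4.956857 + 10.370615) = 3.9150 km
K: √((0.0120·111.32)² + (0.0248·105.24)²) = √(1.784469 + 6.811849) = 2.9319 km
L: √((0.0126·111.32)² + (-0.0293·105.24)²) = √(1.967377 + 9.508170) = 3.3876 km
M: √((-0.0026·111.32)² + (0.0142·105.24)²) = √(0.083771 + 2.233255) = 1.5222 km
N: √((-0.0301·111.32)² + (0.0148·105.24)²) = √(11.227405 + 2.425968) = 3.6950 km
O: √((-0.0086·111.32)² + (-0.0064·105.24)²) = √(0.916523 + 0.453651) = 1.1705 km
Threshold 2.3 km: O (1.1705 km), H (1.4227 km), M (1.5222 km), I (1.8586 km) are within range.

O, H, M, I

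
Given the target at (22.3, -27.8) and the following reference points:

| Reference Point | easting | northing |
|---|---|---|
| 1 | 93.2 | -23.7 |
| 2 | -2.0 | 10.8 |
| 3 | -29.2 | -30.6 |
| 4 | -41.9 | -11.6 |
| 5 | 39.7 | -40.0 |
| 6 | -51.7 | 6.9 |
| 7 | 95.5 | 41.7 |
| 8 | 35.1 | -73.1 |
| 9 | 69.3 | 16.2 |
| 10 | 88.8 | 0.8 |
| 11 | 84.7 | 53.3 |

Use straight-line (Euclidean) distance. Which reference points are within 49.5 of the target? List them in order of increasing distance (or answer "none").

Distances from (22.3, -27.8):
1: √((70.9)² + (4.1)²) = √(5026.810 + 16.810) = 71.0
2: √((-24.3)² + (38.6)²) = √(590.490 + 1489.960) = 45.6
3: √((-51.5)² + (-2.8)²) = √(2652.250 + 7.840) = 51.6
4: √((-64.2)² + (16.2)²) = √(4121.640 + 262.440) = 66.2
5: √((17.4)² + (-12.2)²) = √(302.760 + 148.840) = 21.3
6: √((-74.0)² + (34.7)²) = √(5476.000 + 1204.090) = 81.7
7: √((73.2)² + (69.5)²) = √(5358.240 + 4830.250) = 100.9
8: √((12.8)² + (-45.3)²) = √(163.840 + 2052.090) = 47.1
9: √((47.0)² + (44.0)²) = √(2209.000 + 1936.000) = 64.4
10: √((66.5)² + (28.6)²) = √(4422.250 + 817.960) = 72.4
11: √((62.4)² + (81.1)²) = √(3893.760 + 6577.210) = 102.3
Threshold 49.5: 5 (21.3), 2 (45.6), 8 (47.1) are within range.

5, 2, 8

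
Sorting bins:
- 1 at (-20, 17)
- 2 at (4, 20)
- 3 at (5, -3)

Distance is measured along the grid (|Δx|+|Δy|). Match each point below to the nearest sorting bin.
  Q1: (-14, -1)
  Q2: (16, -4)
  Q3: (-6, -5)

Q1 at (-14, -1):
  1: |-6| + |18| = 6 + 18 = 24
  2: |18| + |21| = 18 + 21 = 39
  3: |19| + |-2| = 19 + 2 = 21
  → nearest: 3 (21)
Q2 at (16, -4):
  1: |-36| + |21| = 36 + 21 = 57
  2: |-12| + |24| = 12 + 24 = 36
  3: |-11| + |1| = 11 + 1 = 12
  → nearest: 3 (12)
Q3 at (-6, -5):
  1: |-14| + |22| = 14 + 22 = 36
  2: |10| + |25| = 10 + 25 = 35
  3: |11| + |2| = 11 + 2 = 13
  → nearest: 3 (13)

Q1→3; Q2→3; Q3→3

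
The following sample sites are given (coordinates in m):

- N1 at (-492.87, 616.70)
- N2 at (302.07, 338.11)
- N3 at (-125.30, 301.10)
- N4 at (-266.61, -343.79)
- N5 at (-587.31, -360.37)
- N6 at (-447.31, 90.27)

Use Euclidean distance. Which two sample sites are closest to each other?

N4 and N5

Pairwise distances:
N4–N5: √((-320.70)² + (-16.58)²) = √(102848.4900 + 274.8964) = 321.13 m
N3–N6: √((-322.01)² + (-210.83)²) = √(103690.4401 + 44449.2889) = 384.89 m
N2–N3: √((-427.37)² + (-37.01)²) = √(182645.1169 + 1369.7401) = 428.97 m
N4–N6: √((-180.70)² + (434.06)²) = √(32652.4900 + 188408.0836) = 470.17 m
N5–N6: √((140.00)² + (450.64)²) = √(19600.0000 + 203076.4096) = 471.89 m
N1–N3: √((367.57)² + (-315.60)²) = √(135107.7049 + 99603.3600) = 484.47 m
N1–N6: √((45.56)² + (-526.43)²) = √(2075.7136 + 277128.5449) = 528.40 m
N3–N4: √((-141.31)² + (-644.89)²) = √(19968.5161 + 415883.1121) = 660.19 m
N2–N6: √((-749.38)² + (-247.84)²) = √(561570.3844 + 61424.6656) = 789.30 m
N3–N5: √((-462.01)² + (-661.47)²) = √(213453.2401 + 437542.5609) = 806.84 m
N1–N2: √((794.94)² + (-278.59)²) = √(631929.6036 + 77612.3881) = 842.34 m
N2–N4: √((-568.68)² + (-681.90)²) = √(323396.9424 + 464987.6100) = 887.91 m
N1–N5: √((-94.44)² + (-977.07)²) = √(8918.9136 + 954665.7849) = 981.62 m
N1–N4: √((226.26)² + (-960.49)²) = √(51193.5876 + 922541.0401) = 986.78 m
N2–N5: √((-889.38)² + (-698.48)²) = √(790996.7844 + 487874.3104) = 1130.87 m
Closest pair: N4–N5 at 321.13 m.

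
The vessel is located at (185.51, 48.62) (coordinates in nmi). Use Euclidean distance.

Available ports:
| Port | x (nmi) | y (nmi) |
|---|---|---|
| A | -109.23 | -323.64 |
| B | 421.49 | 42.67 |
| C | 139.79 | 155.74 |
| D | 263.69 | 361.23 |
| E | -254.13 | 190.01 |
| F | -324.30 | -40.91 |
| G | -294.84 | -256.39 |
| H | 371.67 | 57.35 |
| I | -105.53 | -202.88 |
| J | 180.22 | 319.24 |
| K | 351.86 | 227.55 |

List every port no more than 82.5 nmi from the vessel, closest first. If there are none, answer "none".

none

Distances from (185.51, 48.62):
A: √((-294.74)² + (-372.26)²) = √(86871.6676 + 138577.5076) = 474.81 nmi
B: √((235.98)² + (-5.95)²) = √(55686.5604 + 35.4025) = 236.05 nmi
C: √((-45.72)² + (107.12)²) = √(2090.3184 + 11474.6944) = 116.47 nmi
D: √((78.18)² + (312.61)²) = √(6112.1124 + 97725.0121) = 322.24 nmi
E: √((-439.64)² + (141.39)²) = √(193283.3296 + 19991.1321) = 461.82 nmi
F: √((-509.81)² + (-89.53)²) = √(259906.2361 + 8015.6209) = 517.61 nmi
G: √((-480.35)² + (-305.01)²) = √(230736.1225 + 93031.1001) = 569.01 nmi
H: √((186.16)² + (8.73)²) = √(34655.5456 + 76.2129) = 186.36 nmi
I: √((-291.04)² + (-251.50)²) = √(84704.2816 + 63252.2500) = 384.65 nmi
J: √((-5.29)² + (270.62)²) = √(27.9841 + 73235.1844) = 270.67 nmi
K: √((166.35)² + (178.93)²) = √(27672.3225 + 32015.9449) = 244.31 nmi
Threshold 82.5 nmi: none within range.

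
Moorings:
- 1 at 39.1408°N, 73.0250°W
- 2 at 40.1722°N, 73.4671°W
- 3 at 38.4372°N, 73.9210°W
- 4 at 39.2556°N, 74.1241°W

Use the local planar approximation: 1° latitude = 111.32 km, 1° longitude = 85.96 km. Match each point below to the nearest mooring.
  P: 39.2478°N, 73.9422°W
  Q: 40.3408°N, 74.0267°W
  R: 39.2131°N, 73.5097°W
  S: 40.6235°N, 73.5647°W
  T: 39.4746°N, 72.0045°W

P at 39.2478°N, 73.9422°W:
  1: √((-0.1070·111.32)² + (0.9172·85.96)²) = √(141.877638 + 6216.141698) = 79.7372 km
  2: √((0.9244·111.32)² + (0.4751·85.96)²) = √(10589.276024 + 1667.872601) = 110.7120 km
  3: √((-0.8106·111.32)² + (0.0212·85.96)²) = √(8142.534252 + 3.320967) = 90.2544 km
  4: √((0.0078·111.32)² + (-0.1819·85.96)²) = √(0.753938 + 244.488374) = 15.6602 km
  → nearest: 4 (15.6602 km)
Q at 40.3408°N, 74.0267°W:
  1: √((-1.2000·111.32)² + (1.0017·85.96)²) = √(17844.685056 + 7414.265968) = 158.9306 km
  2: √((-0.1686·111.32)² + (0.5596·85.96)²) = √(352.258544 + 2313.919390) = 51.6350 km
  3: √((-1.9036·111.32)² + (0.1057·85.96)²) = √(44905.319174 + 82.554887) = 212.1035 km
  4: √((-1.0852·111.32)² + (-0.0974·85.96)²) = √(14593.718522 + 70.098823) = 121.0942 km
  → nearest: 2 (51.6350 km)
R at 39.2131°N, 73.5097°W:
  1: √((-0.0723·111.32)² + (0.4847·85.96)²) = √(64.777322 + 1735.956559) = 42.4351 km
  2: √((0.9591·111.32)² + (0.0426·85.96)²) = √(11399.194851 + 13.409482) = 106.8298 km
  3: √((-0.7759·111.32)² + (-0.4113·85.96)²) = √(7460.327605 + 1250.000632) = 93.3291 km
  4: √((0.0425·111.32)² + (-0.6144·85.96)²) = √(22.383307 + 2789.300006) = 53.0253 km
  → nearest: 1 (42.4351 km)
S at 40.6235°N, 73.5647°W:
  1: √((-1.4827·111.32)² + (0.5397·85.96)²) = √(27242.877054 + 2152.274448) = 171.4501 km
  2: √((-0.4513·111.32)² + (0.0976·85.96)²) = √(2523.928585 + 70.386999) = 50.9344 km
  3: √((-2.1863·111.32)² + (-0.3563·85.96)²) = √(59233.296753 + 938.046696) = 245.2985 km
  4: √((-1.3679·111.32)² + (-0.5594·85.96)²) = √(23187.562333 + 2312.265704) = 159.6867 km
  → nearest: 2 (50.9344 km)
T at 39.4746°N, 72.0045°W:
  1: √((-0.3338·111.32)² + (-1.0205·85.96)²) = √(1380.762743 + 7695.180864) = 95.2677 km
  2: √((0.6976·111.32)² + (-1.4626·85.96)²) = √(6030.583556 + 15806.799764) = 147.7748 km
  3: √((-1.0374·111.32)² + (-1.9165·85.96)²) = √(13336.408285 + 27140.038589) = 201.1876 km
  4: √((-0.2190·111.32)² + (-2.1196·85.96)²) = √(594.339542 + 33197.137351) = 183.8246 km
  → nearest: 1 (95.2677 km)

P→4; Q→2; R→1; S→2; T→1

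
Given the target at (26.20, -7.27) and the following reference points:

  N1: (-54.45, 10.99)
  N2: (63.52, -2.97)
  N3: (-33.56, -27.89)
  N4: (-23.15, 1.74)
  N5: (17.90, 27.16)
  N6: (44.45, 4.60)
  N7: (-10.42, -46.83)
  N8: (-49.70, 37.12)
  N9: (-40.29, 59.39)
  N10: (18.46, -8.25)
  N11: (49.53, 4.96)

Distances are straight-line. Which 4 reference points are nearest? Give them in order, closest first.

Distances from (26.20, -7.27):
N1: 82.69
N2: 37.57
N3: 63.22
N4: 50.17
N5: 35.42
N6: 21.77
N7: 53.91
N8: 87.93
N9: 94.15
N10: 7.80
N11: 26.34
Sorted: N10 (7.80) < N6 (21.77) < N11 (26.34) < N5 (35.42) < N2 (37.57) < N4 (50.17) < …

N10, N6, N11, N5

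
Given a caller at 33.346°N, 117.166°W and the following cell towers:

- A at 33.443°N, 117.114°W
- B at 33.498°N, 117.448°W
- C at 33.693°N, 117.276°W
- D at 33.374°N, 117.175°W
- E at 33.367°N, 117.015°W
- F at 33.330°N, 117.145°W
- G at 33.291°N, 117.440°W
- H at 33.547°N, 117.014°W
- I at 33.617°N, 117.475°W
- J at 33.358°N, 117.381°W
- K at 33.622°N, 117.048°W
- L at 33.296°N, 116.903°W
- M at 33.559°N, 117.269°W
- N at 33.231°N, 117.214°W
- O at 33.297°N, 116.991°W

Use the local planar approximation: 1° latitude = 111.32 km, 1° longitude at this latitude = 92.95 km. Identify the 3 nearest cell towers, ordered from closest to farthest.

Distances from 33.346°N, 117.166°W:
A: √((0.097·111.32)² + (0.052·92.95)²) = √(116.59767 + 23.36176) = 11.830 km
B: √((0.152·111.32)² + (-0.282·92.95)²) = √(286.30806 + 687.06370) = 31.199 km
C: √((0.347·111.32)² + (-0.110·92.95)²) = √(1492.12547 + 104.54040) = 39.958 km
D: √((0.028·111.32)² + (-0.009·92.95)²) = √(9.71544 + 0.69982) = 3.227 km
E: √((0.021·111.32)² + (0.151·92.95)²) = √(5.46493 + 196.99386) = 14.229 km
F: √((-0.016·111.32)² + (0.021·92.95)²) = √(3.17239 + 3.81011) = 2.642 km
G: √((-0.055·111.32)² + (-0.274·92.95)²) = √(37.48623 + 648.63430) = 26.194 km
H: √((0.201·111.32)² + (0.152·92.95)²) = √(500.65495 + 199.61169) = 26.463 km
I: √((0.271·111.32)² + (-0.309·92.95)²) = √(910.09133 + 824.92743) = 41.654 km
J: √((0.012·111.32)² + (-0.215·92.95)²) = √(1.78447 + 399.37025) = 20.029 km
K: √((0.276·111.32)² + (0.118·92.95)²) = √(943.98384 + 120.29922) = 32.623 km
L: √((-0.050·111.32)² + (0.263·92.95)²) = √(30.98036 + 597.59958) = 25.071 km
M: √((0.213·111.32)² + (-0.103·92.95)²) = √(562.21911 + 91.65860) = 25.571 km
N: √((-0.115·111.32)² + (-0.048·92.95)²) = √(163.88608 + 19.90587) = 13.557 km
O: √((-0.049·111.32)² + (0.175·92.95)²) = √(29.75353 + 264.59089) = 17.156 km
Sorted: F (2.642 km) < D (3.227 km) < A (11.830 km) < N (13.557 km) < E (14.229 km) < …

F, D, A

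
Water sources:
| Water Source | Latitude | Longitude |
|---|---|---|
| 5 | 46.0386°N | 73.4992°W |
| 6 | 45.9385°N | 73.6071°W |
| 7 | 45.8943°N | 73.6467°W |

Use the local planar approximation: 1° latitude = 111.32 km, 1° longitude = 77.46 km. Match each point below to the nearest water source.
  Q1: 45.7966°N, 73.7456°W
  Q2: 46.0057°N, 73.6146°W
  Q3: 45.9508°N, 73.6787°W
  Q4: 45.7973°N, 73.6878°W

Q1 at 45.7966°N, 73.7456°W:
  5: 33.0154 km
  6: 19.0950 km
  7: 13.3032 km
  → nearest: 7 (13.3032 km)
Q2 at 46.0057°N, 73.6146°W:
  5: 9.6601 km
  6: 7.5032 km
  7: 12.6479 km
  → nearest: 6 (7.5032 km)
Q3 at 45.9508°N, 73.6787°W:
  5: 16.9957 km
  6: 5.7127 km
  7: 6.7604 km
  → nearest: 6 (5.7127 km)
Q4 at 45.7973°N, 73.6878°W:
  5: 30.5772 km
  6: 16.9158 km
  7: 11.2576 km
  → nearest: 7 (11.2576 km)

Q1→7; Q2→6; Q3→6; Q4→7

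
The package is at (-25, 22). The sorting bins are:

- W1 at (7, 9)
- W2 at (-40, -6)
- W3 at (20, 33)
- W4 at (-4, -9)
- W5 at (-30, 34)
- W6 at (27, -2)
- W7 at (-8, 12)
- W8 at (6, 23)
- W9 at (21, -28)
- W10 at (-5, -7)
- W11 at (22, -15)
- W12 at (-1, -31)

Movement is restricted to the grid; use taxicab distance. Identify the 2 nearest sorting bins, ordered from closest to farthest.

Distances from (-25, 22):
W1: |32| + |-13| = 32 + 13 = 45
W2: |-15| + |-28| = 15 + 28 = 43
W3: |45| + |11| = 45 + 11 = 56
W4: |21| + |-31| = 21 + 31 = 52
W5: |-5| + |12| = 5 + 12 = 17
W6: |52| + |-24| = 52 + 24 = 76
W7: |17| + |-10| = 17 + 10 = 27
W8: |31| + |1| = 31 + 1 = 32
W9: |46| + |-50| = 46 + 50 = 96
W10: |20| + |-29| = 20 + 29 = 49
W11: |47| + |-37| = 47 + 37 = 84
W12: |24| + |-53| = 24 + 53 = 77
Sorted: W5 (17) < W7 (27) < W8 (32) < W2 (43) < …

W5, W7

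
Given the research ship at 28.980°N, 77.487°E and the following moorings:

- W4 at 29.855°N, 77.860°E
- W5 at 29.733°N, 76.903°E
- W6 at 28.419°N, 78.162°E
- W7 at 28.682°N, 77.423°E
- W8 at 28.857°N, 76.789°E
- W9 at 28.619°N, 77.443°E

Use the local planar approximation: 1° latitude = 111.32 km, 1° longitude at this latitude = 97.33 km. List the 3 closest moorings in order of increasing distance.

W7, W9, W8

Distances from 28.980°N, 77.487°E:
W4: √((0.875·111.32)² + (0.373·97.33)²) = √(9487.73402 + 1317.98695) = 103.951 km
W5: √((0.753·111.32)² + (-0.584·97.33)²) = √(7026.45627 + 3230.86745) = 101.278 km
W6: √((-0.561·111.32)² + (0.675·97.33)²) = √(3900.06745 + 4316.19436) = 90.644 km
W7: √((-0.298·111.32)² + (-0.064·97.33)²) = √(1100.47181 + 38.80194) = 33.753 km
W8: √((-0.123·111.32)² + (-0.698·97.33)²) = √(187.48072 + 4615.34629) = 69.302 km
W9: √((-0.361·111.32)² + (-0.044·97.33)²) = √(1614.95639 + 18.33998) = 40.414 km
Sorted: W7 (33.753 km) < W9 (40.414 km) < W8 (69.302 km) < W6 (90.644 km) < W5 (101.278 km) < …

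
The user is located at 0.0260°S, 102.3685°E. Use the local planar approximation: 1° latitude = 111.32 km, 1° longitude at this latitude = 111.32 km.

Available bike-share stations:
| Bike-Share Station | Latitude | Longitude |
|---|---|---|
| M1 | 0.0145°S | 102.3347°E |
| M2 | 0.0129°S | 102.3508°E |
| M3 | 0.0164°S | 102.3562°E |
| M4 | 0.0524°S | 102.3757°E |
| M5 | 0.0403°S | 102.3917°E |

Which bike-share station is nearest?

M3

Distances from 0.0260°S, 102.3685°E:
M1: √((0.0115·111.32)² + (-0.0338·111.32)²) = √(1.638861 + 14.157279) = 3.9744 km
M2: √((0.0131·111.32)² + (-0.0177·111.32)²) = √(2.126616 + 3.882334) = 2.4513 km
M3: √((0.0096·111.32)² + (-0.0123·111.32)²) = √(1.142060 + 1.874807) = 1.7369 km
M4: √((-0.0264·111.32)² + (0.0072·111.32)²) = √(8.636828 + 0.642409) = 3.0462 km
M5: √((-0.0143·111.32)² + (0.0232·111.32)²) = √(2.534069 + 6.669947) = 3.0338 km
Minimum: M3 at 1.7369 km.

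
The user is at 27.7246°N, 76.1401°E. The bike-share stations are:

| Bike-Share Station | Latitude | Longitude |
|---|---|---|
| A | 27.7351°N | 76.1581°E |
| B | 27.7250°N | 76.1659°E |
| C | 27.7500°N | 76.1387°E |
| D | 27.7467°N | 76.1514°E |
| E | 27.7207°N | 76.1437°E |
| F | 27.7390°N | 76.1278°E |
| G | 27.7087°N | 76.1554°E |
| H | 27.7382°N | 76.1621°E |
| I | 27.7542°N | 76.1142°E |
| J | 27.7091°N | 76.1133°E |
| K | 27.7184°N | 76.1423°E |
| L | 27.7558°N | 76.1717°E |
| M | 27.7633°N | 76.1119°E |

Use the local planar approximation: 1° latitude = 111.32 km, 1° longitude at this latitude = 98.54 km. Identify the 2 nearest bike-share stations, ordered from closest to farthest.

Distances from 27.7246°N, 76.1401°E:
A: 2.1242 km
B: 2.5427 km
C: 2.8309 km
D: 2.7004 km
E: 0.5606 km
F: 2.0096 km
G: 2.3251 km
H: 2.6442 km
I: 4.1679 km
J: 3.1546 km
K: 0.7234 km
L: 4.6647 km
M: 5.1265 km
Sorted: E (0.5606 km) < K (0.7234 km) < F (2.0096 km) < A (2.1242 km) < …

E, K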